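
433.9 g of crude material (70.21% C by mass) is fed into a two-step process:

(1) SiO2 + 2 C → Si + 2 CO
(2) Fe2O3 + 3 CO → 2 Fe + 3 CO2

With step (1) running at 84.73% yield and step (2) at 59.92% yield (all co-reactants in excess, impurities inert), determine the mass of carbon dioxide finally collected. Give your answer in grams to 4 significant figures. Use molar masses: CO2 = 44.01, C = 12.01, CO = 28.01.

Pure C = 433.9 × 0.7021 = 304.64 g.
n(C) = 304.64 / 12.01 = 25.366 mol.
Step 1 (C:CO = 2:2): theoretical n(CO) = 25.366 mol; at 84.73% yield, n(CO) = 21.492 mol.
Step 2 (CO:CO2 = 3:3): theoretical n(CO2) = 21.492 mol, so theoretical mass = 21.492 × 44.01 = 945.88 g.
At 59.92% yield, actual mass of CO2 = 945.88 × 0.5992 = 566.77 g.

566.8 g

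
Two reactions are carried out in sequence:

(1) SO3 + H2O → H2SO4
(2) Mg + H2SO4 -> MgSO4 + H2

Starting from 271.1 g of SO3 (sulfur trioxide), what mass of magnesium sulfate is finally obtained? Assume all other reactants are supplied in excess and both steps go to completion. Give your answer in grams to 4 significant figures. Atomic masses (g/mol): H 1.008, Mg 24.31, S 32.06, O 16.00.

M(SO3) = 32.06 + 3(16.00) = 80.06 g/mol.
M(MgSO4) = 24.31 + 32.06 + 4(16.00) = 120.37 g/mol.
n(SO3) = 271.10 / 80.06 = 3.3862 mol.
Step 1 gives a 1:1 ratio of SO3 to H2SO4, so n(H2SO4) = 3.3862 mol.
In step 2 the H2SO4:MgSO4 ratio is 1:1, so n(MgSO4) = 3.3862 mol.
Mass of MgSO4 = 3.3862 × 120.37 = 407.60 g.

407.6 g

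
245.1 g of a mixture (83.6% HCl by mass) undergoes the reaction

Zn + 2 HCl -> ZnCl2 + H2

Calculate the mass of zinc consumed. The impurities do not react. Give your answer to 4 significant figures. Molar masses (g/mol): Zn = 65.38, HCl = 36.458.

Mass of pure HCl = 245.1 g × 0.836 = 204.90 g.
n(HCl) = 204.90 g / 36.458 g/mol = 5.6203 mol.
From the equation the HCl:Zn mole ratio is 2:1, so n(Zn) = 5.6203 × 1/2 = 2.8101 mol.
Mass of Zn = 2.8101 mol × 65.38 g/mol = 183.73 g.

183.7 g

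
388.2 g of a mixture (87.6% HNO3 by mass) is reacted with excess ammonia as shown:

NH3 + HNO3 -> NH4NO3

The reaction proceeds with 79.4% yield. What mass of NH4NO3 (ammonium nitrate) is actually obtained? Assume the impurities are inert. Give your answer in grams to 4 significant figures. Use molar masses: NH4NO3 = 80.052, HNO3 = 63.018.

343.0 g

Pure HNO3 available = 388.2 g × 0.876 = 340.06 g.
n(HNO3) = 340.06 g / 63.018 g/mol = 5.3963 mol.
From the equation the HNO3:NH4NO3 mole ratio is 1:1, so n(NH4NO3) = 5.3963 × 1/1 = 5.3963 mol.
Mass of NH4NO3 = 5.3963 mol × 80.052 g/mol = 431.98 g.
Actual mass collected = 431.98 g × 0.794 = 342.99 g.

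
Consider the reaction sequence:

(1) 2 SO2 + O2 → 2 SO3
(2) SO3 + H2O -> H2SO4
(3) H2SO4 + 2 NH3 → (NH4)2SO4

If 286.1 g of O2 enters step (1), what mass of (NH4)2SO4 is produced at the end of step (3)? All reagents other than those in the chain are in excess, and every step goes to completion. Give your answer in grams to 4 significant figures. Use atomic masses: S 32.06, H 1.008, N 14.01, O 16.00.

2363 g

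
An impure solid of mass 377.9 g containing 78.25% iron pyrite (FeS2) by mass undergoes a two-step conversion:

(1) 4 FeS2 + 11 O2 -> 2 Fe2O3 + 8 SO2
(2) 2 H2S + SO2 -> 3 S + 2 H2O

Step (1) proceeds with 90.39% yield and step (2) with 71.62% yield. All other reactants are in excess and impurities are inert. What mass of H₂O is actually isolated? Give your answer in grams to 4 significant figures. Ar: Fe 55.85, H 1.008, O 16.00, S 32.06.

115.0 g

Pure FeS2 = 377.9 × 0.7825 = 295.71 g.
M(FeS2) = 55.85 + 2(32.06) = 119.97 g/mol.
M(H2O) = 2(1.008) + 16.00 = 18.016 g/mol.
n(FeS2) = 295.71 / 119.97 = 2.4648 mol.
Step 1 (FeS2:SO2 = 4:8): theoretical n(SO2) = 4.9297 mol; at 90.39% yield, n(SO2) = 4.4559 mol.
Step 2 (SO2:H2O = 1:2): theoretical n(H2O) = 8.9119 mol, so theoretical mass = 8.9119 × 18.016 = 160.56 g.
At 71.62% yield, actual mass of H2O = 160.56 × 0.7162 = 114.99 g.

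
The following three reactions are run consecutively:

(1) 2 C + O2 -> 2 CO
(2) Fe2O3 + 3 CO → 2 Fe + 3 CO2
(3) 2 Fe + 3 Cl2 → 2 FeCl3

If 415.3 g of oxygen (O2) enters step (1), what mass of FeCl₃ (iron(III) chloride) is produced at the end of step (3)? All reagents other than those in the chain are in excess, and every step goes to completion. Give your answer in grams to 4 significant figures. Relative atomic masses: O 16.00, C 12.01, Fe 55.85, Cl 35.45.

M(O2) = 2(16.00) = 32.00 g/mol.
M(FeCl3) = 55.85 + 3(35.45) = 162.20 g/mol.
n(O2) = 415.3 / 32.00 = 12.978 mol.
Reaction (1): O2→CO ratio 1:2 ⇒ n(CO) = 25.956 mol.
Reaction (2): CO→Fe ratio 3:2 ⇒ n(Fe) = 17.304 mol.
Reaction (3): Fe→FeCl3 ratio 2:2 ⇒ n(FeCl3) = 17.304 mol.
Mass of FeCl3 = 17.304 × 162.20 = 2806.7 g.

2807 g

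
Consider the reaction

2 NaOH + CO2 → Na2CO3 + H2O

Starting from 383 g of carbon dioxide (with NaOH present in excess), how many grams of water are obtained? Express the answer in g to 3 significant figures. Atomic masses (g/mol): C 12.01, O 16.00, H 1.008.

M(CO2) = 12.01 + 2(16.00) = 44.01 g/mol.
M(H2O) = 2(1.008) + 16.00 = 18.016 g/mol.
n(CO2) = 383.0 g / 44.01 g/mol = 8.703 mol.
From the equation the CO2:H2O mole ratio is 1:1, so n(H2O) = 8.703 × 1/1 = 8.703 mol.
Mass of H2O = 8.703 mol × 18.016 g/mol = 156.8 g.

157 g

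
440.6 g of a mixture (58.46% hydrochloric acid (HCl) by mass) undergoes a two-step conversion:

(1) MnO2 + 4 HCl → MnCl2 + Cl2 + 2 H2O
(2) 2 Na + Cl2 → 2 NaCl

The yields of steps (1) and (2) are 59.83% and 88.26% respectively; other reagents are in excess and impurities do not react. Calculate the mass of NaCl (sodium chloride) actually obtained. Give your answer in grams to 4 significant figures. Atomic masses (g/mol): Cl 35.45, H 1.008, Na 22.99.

109.0 g

Pure HCl = 440.6 × 0.5846 = 257.57 g.
M(HCl) = 1.008 + 35.45 = 36.458 g/mol.
M(NaCl) = 22.99 + 35.45 = 58.44 g/mol.
n(HCl) = 257.57 / 36.458 = 7.0650 mol.
Step 1 (HCl:Cl2 = 4:1): theoretical n(Cl2) = 1.7662 mol; at 59.83% yield, n(Cl2) = 1.0567 mol.
Step 2 (Cl2:NaCl = 1:2): theoretical n(NaCl) = 2.1135 mol, so theoretical mass = 2.1135 × 58.44 = 123.51 g.
At 88.26% yield, actual mass of NaCl = 123.51 × 0.8826 = 109.01 g.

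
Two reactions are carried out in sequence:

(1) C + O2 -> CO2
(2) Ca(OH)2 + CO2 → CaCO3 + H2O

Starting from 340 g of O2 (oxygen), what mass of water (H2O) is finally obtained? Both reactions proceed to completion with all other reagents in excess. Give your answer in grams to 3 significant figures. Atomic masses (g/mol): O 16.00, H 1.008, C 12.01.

M(O2) = 2(16.00) = 32.00 g/mol.
M(H2O) = 2(1.008) + 16.00 = 18.016 g/mol.
n(O2) = 340.0 / 32.00 = 10.62 mol.
Step 1 gives a 1:1 ratio of O2 to CO2, so n(CO2) = 10.62 mol.
In step 2 the CO2:H2O ratio is 1:1, so n(H2O) = 10.62 mol.
Mass of H2O = 10.62 × 18.016 = 191.4 g.

191 g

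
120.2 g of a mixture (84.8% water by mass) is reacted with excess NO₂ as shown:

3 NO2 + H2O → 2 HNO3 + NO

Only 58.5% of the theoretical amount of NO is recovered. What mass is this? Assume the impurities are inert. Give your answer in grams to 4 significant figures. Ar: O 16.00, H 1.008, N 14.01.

99.33 g

Pure H2O available = 120.2 g × 0.848 = 101.93 g.
M(H2O) = 2(1.008) + 16.00 = 18.016 g/mol.
M(NO) = 14.01 + 16.00 = 30.01 g/mol.
n(H2O) = 101.93 g / 18.016 g/mol = 5.6577 mol.
From the equation the H2O:NO mole ratio is 1:1, so n(NO) = 5.6577 × 1/1 = 5.6577 mol.
Mass of NO = 5.6577 mol × 30.01 g/mol = 169.79 g.
Actual mass collected = 169.79 g × 0.585 = 99.326 g.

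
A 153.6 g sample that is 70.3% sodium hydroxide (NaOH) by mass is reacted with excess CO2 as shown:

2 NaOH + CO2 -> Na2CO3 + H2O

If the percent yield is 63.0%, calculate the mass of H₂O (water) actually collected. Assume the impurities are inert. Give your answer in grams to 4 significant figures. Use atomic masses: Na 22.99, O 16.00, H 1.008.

Pure NaOH available = 153.6 g × 0.703 = 107.98 g.
M(NaOH) = 22.99 + 16.00 + 1.008 = 39.998 g/mol.
M(H2O) = 2(1.008) + 16.00 = 18.016 g/mol.
n(NaOH) = 107.98 g / 39.998 g/mol = 2.6997 mol.
From the equation the NaOH:H2O mole ratio is 2:1, so n(H2O) = 2.6997 × 1/2 = 1.3498 mol.
Mass of H2O = 1.3498 mol × 18.016 g/mol = 24.318 g.
Actual mass collected = 24.318 g × 0.630 = 15.321 g.

15.32 g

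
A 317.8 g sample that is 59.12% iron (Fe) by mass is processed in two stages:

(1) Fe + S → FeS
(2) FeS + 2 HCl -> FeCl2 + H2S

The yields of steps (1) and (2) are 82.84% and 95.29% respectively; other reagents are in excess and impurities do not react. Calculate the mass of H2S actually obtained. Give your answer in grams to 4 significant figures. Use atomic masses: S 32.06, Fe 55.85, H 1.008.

90.49 g

Pure Fe = 317.8 × 0.5912 = 187.88 g.
M(Fe) = 55.85 g/mol.
M(H2S) = 2(1.008) + 32.06 = 34.076 g/mol.
n(Fe) = 187.88 / 55.85 = 3.3641 mol.
Step 1 (Fe:FeS = 1:1): theoretical n(FeS) = 3.3641 mol; at 82.84% yield, n(FeS) = 2.7868 mol.
Step 2 (FeS:H2S = 1:1): theoretical n(H2S) = 2.7868 mol, so theoretical mass = 2.7868 × 34.076 = 94.963 g.
At 95.29% yield, actual mass of H2S = 94.963 × 0.9529 = 90.490 g.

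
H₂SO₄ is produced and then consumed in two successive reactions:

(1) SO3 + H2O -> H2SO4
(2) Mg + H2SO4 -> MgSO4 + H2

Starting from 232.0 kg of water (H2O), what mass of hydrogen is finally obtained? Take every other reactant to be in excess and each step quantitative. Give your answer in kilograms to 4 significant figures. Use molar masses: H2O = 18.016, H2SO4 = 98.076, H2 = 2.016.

232.0 kg = 232000 g.
n(H2O) = 232000 / 18.016 = 12877 mol.
Step 1 gives a 1:1 ratio of H2O to H2SO4, so n(H2SO4) = 12877 mol.
In step 2 the H2SO4:H2 ratio is 1:1, so n(H2) = 12877 mol.
Mass of H2 = 12877 × 2.016 = 25961 g = 25.96 kg.

25.96 kg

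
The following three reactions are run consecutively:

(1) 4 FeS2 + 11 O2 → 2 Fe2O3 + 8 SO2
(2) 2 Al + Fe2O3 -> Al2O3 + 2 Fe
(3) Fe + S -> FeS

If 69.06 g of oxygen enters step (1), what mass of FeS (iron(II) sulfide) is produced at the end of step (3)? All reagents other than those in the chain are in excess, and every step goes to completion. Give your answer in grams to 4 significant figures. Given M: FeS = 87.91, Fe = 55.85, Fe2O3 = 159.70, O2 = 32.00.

68.99 g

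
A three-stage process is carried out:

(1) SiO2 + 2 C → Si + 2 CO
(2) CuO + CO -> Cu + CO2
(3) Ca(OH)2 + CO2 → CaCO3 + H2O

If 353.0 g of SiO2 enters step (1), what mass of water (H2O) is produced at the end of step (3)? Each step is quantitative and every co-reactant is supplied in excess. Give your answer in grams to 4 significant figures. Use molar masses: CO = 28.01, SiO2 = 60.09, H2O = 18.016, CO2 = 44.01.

211.7 g

n(SiO2) = 353.0 / 60.09 = 5.8745 mol.
Reaction (1): SiO2→CO ratio 1:2 ⇒ n(CO) = 11.749 mol.
Reaction (2): CO→CO2 ratio 1:1 ⇒ n(CO2) = 11.749 mol.
Reaction (3): CO2→H2O ratio 1:1 ⇒ n(H2O) = 11.749 mol.
Mass of H2O = 11.749 × 18.016 = 211.67 g.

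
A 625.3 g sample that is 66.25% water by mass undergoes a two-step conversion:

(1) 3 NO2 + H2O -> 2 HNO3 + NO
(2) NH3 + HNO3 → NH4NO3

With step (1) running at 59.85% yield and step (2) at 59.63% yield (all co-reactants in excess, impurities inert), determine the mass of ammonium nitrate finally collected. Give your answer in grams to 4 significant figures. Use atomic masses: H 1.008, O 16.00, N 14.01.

Pure H2O = 625.3 × 0.6625 = 414.26 g.
M(H2O) = 2(1.008) + 16.00 = 18.016 g/mol.
M(NH4NO3) = 2(14.01) + 4(1.008) + 3(16.00) = 80.052 g/mol.
n(H2O) = 414.26 / 18.016 = 22.994 mol.
Step 1 (H2O:HNO3 = 1:2): theoretical n(HNO3) = 45.988 mol; at 59.85% yield, n(HNO3) = 27.524 mol.
Step 2 (HNO3:NH4NO3 = 1:1): theoretical n(NH4NO3) = 27.524 mol, so theoretical mass = 27.524 × 80.052 = 2203.3 g.
At 59.63% yield, actual mass of NH4NO3 = 2203.3 × 0.5963 = 1313.9 g.

1314 g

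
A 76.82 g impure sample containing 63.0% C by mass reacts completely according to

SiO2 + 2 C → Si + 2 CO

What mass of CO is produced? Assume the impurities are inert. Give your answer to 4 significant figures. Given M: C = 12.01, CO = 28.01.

Mass of pure C = 76.82 g × 0.630 = 48.397 g.
n(C) = 48.397 g / 12.01 g/mol = 4.0297 mol.
From the equation the C:CO mole ratio is 2:2, so n(CO) = 4.0297 × 2/2 = 4.0297 mol.
Mass of CO = 4.0297 mol × 28.01 g/mol = 112.87 g.

112.9 g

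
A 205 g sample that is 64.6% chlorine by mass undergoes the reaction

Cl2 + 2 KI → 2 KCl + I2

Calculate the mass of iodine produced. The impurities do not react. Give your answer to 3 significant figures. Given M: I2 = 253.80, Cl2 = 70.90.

474 g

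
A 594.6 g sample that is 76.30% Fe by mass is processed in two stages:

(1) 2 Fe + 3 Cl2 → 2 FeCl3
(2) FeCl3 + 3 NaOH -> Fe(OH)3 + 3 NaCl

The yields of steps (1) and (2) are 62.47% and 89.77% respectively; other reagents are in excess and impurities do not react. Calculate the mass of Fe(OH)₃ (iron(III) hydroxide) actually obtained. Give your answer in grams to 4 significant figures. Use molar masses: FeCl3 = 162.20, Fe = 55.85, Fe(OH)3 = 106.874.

486.9 g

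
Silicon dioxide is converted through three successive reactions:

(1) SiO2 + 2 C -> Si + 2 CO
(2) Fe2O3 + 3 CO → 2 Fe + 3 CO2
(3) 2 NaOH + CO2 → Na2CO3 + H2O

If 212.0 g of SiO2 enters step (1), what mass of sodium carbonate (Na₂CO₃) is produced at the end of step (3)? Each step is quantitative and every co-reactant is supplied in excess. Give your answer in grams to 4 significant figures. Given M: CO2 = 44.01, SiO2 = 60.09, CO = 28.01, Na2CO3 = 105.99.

n(SiO2) = 212.0 / 60.09 = 3.5280 mol.
Reaction (1): SiO2→CO ratio 1:2 ⇒ n(CO) = 7.0561 mol.
Reaction (2): CO→CO2 ratio 3:3 ⇒ n(CO2) = 7.0561 mol.
Reaction (3): CO2→Na2CO3 ratio 1:1 ⇒ n(Na2CO3) = 7.0561 mol.
Mass of Na2CO3 = 7.0561 × 105.99 = 747.87 g.

747.9 g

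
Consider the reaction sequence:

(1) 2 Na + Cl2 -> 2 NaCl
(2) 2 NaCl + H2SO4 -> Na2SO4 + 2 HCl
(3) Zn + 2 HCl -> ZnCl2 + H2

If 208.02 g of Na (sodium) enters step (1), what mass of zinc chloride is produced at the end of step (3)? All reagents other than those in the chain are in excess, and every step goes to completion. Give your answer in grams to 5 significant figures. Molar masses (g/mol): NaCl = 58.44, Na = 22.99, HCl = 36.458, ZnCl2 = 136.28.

n(Na) = 208.02 / 22.99 = 9.04828 mol.
Reaction (1): Na→NaCl ratio 2:2 ⇒ n(NaCl) = 9.04828 mol.
Reaction (2): NaCl→HCl ratio 2:2 ⇒ n(HCl) = 9.04828 mol.
Reaction (3): HCl→ZnCl2 ratio 2:1 ⇒ n(ZnCl2) = 4.52414 mol.
Mass of ZnCl2 = 4.52414 × 136.28 = 616.550 g.

616.55 g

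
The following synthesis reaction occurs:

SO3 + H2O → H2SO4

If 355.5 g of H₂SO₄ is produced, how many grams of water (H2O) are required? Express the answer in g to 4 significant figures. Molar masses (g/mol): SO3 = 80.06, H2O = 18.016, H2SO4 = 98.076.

65.30 g

n(H2SO4) = 355.50 g / 98.076 g/mol = 3.6247 mol.
From the equation the H2SO4:H2O mole ratio is 1:1, so n(H2O) = 3.6247 × 1/1 = 3.6247 mol.
Mass of H2O = 3.6247 mol × 18.016 g/mol = 65.303 g.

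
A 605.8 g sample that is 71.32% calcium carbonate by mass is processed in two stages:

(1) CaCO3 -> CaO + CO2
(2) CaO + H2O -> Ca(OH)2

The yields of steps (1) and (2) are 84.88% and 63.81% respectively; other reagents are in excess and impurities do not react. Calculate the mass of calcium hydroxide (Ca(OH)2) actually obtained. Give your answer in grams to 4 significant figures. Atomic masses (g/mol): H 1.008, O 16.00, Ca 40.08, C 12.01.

173.2 g

Pure CaCO3 = 605.8 × 0.7132 = 432.06 g.
M(CaCO3) = 40.08 + 12.01 + 3(16.00) = 100.09 g/mol.
M(Ca(OH)2) = 40.08 + 2(16.00) + 2(1.008) = 74.096 g/mol.
n(CaCO3) = 432.06 / 100.09 = 4.3167 mol.
Step 1 (CaCO3:CaO = 1:1): theoretical n(CaO) = 4.3167 mol; at 84.88% yield, n(CaO) = 3.6640 mol.
Step 2 (CaO:Ca(OH)2 = 1:1): theoretical n(Ca(OH)2) = 3.6640 mol, so theoretical mass = 3.6640 × 74.096 = 271.49 g.
At 63.81% yield, actual mass of Ca(OH)2 = 271.49 × 0.6381 = 173.24 g.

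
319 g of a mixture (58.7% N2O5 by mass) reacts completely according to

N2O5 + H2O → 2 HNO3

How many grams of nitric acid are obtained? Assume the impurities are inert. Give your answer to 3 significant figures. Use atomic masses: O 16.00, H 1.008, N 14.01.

218 g

Mass of pure N2O5 = 319 g × 0.587 = 187.3 g.
M(N2O5) = 2(14.01) + 5(16.00) = 108.02 g/mol.
M(HNO3) = 1.008 + 14.01 + 3(16.00) = 63.018 g/mol.
n(N2O5) = 187.3 g / 108.02 g/mol = 1.734 mol.
From the equation the N2O5:HNO3 mole ratio is 1:2, so n(HNO3) = 1.734 × 2/1 = 3.467 mol.
Mass of HNO3 = 3.467 mol × 63.018 g/mol = 218.5 g.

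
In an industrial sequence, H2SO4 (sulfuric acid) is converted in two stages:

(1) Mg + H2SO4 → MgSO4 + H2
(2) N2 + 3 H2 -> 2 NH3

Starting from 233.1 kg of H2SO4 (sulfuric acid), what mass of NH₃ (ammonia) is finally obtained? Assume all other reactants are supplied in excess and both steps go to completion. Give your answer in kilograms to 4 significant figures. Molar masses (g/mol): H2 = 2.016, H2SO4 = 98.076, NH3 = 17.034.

26.99 kg

233.1 kg = 233100 g.
n(H2SO4) = 233100 / 98.076 = 2376.7 mol.
Step 1 gives a 1:1 ratio of H2SO4 to H2, so n(H2) = 2376.7 mol.
In step 2 the H2:NH3 ratio is 3:2, so n(NH3) = 1584.5 mol.
Mass of NH3 = 1584.5 × 17.034 = 26990 g = 26.99 kg.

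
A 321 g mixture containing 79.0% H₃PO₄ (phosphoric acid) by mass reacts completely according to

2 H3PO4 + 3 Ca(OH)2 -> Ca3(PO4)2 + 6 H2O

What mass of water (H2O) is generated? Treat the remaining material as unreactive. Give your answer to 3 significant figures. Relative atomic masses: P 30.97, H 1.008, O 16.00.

140 g

Mass of pure H3PO4 = 321 g × 0.790 = 253.6 g.
M(H3PO4) = 3(1.008) + 30.97 + 4(16.00) = 97.994 g/mol.
M(H2O) = 2(1.008) + 16.00 = 18.016 g/mol.
n(H3PO4) = 253.6 g / 97.994 g/mol = 2.588 mol.
From the equation the H3PO4:H2O mole ratio is 2:6, so n(H2O) = 2.588 × 6/2 = 7.763 mol.
Mass of H2O = 7.763 mol × 18.016 g/mol = 139.9 g.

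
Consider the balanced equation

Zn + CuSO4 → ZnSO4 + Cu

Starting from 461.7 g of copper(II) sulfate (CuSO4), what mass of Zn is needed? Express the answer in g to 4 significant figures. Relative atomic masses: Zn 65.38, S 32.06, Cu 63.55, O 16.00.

189.1 g

M(CuSO4) = 63.55 + 32.06 + 4(16.00) = 159.61 g/mol.
M(Zn) = 65.38 g/mol.
n(CuSO4) = 461.70 g / 159.61 g/mol = 2.8927 mol.
From the equation the CuSO4:Zn mole ratio is 1:1, so n(Zn) = 2.8927 × 1/1 = 2.8927 mol.
Mass of Zn = 2.8927 mol × 65.38 g/mol = 189.12 g.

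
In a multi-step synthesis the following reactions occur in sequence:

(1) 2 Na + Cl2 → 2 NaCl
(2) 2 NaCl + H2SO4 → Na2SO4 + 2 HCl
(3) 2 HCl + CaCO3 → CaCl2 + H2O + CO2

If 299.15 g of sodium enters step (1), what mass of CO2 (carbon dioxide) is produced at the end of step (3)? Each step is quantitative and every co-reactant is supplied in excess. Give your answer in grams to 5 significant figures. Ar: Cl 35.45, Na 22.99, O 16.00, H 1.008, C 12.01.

286.33 g

M(Na) = 22.99 g/mol.
M(CO2) = 12.01 + 2(16.00) = 44.01 g/mol.
n(Na) = 299.15 / 22.99 = 13.0122 mol.
Reaction (1): Na→NaCl ratio 2:2 ⇒ n(NaCl) = 13.0122 mol.
Reaction (2): NaCl→HCl ratio 2:2 ⇒ n(HCl) = 13.0122 mol.
Reaction (3): HCl→CO2 ratio 2:1 ⇒ n(CO2) = 6.50609 mol.
Mass of CO2 = 6.50609 × 44.01 = 286.333 g.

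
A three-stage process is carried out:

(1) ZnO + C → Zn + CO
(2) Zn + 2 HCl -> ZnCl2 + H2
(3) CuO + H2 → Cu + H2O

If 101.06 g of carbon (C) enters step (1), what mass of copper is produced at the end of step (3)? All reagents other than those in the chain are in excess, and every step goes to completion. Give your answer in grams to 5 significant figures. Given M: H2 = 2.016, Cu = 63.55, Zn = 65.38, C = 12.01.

534.75 g

n(C) = 101.06 / 12.01 = 8.41465 mol.
Reaction (1): C→Zn ratio 1:1 ⇒ n(Zn) = 8.41465 mol.
Reaction (2): Zn→H2 ratio 1:1 ⇒ n(H2) = 8.41465 mol.
Reaction (3): H2→Cu ratio 1:1 ⇒ n(Cu) = 8.41465 mol.
Mass of Cu = 8.41465 × 63.55 = 534.751 g.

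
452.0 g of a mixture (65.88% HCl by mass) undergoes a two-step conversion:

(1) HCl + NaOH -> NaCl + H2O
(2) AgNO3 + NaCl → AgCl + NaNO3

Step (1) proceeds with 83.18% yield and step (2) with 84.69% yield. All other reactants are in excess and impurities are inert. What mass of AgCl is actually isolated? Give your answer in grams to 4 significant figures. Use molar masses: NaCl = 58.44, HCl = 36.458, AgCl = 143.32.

Pure HCl = 452.0 × 0.6588 = 297.78 g.
n(HCl) = 297.78 / 36.458 = 8.1677 mol.
Step 1 (HCl:NaCl = 1:1): theoretical n(NaCl) = 8.1677 mol; at 83.18% yield, n(NaCl) = 6.7939 mol.
Step 2 (NaCl:AgCl = 1:1): theoretical n(AgCl) = 6.7939 mol, so theoretical mass = 6.7939 × 143.32 = 973.70 g.
At 84.69% yield, actual mass of AgCl = 973.70 × 0.8469 = 824.63 g.

824.6 g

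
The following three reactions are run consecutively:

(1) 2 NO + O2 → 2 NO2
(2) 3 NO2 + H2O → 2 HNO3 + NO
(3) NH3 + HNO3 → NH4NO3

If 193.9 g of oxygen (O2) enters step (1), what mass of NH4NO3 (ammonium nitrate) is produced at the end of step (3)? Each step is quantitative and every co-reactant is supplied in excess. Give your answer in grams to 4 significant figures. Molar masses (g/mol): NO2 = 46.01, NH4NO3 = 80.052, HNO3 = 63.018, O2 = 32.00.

646.8 g

n(O2) = 193.9 / 32.00 = 6.0594 mol.
Reaction (1): O2→NO2 ratio 1:2 ⇒ n(NO2) = 12.119 mol.
Reaction (2): NO2→HNO3 ratio 3:2 ⇒ n(HNO3) = 8.0792 mol.
Reaction (3): HNO3→NH4NO3 ratio 1:1 ⇒ n(NH4NO3) = 8.0792 mol.
Mass of NH4NO3 = 8.0792 × 80.052 = 646.75 g.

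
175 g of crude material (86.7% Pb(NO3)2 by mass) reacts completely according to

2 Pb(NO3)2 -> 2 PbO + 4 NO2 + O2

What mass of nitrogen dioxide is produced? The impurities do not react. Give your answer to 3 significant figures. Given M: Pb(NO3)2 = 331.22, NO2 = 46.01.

42.2 g

Mass of pure Pb(NO3)2 = 175 g × 0.867 = 151.7 g.
n(Pb(NO3)2) = 151.7 g / 331.22 g/mol = 0.4581 mol.
From the equation the Pb(NO3)2:NO2 mole ratio is 2:4, so n(NO2) = 0.4581 × 4/2 = 0.9162 mol.
Mass of NO2 = 0.9162 mol × 46.01 g/mol = 42.15 g.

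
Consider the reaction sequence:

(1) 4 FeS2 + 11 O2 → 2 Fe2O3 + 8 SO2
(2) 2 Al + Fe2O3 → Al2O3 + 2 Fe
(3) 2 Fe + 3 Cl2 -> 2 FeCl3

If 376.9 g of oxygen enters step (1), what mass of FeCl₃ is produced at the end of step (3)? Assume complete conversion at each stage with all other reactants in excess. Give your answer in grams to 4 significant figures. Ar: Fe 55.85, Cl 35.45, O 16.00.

694.7 g

M(O2) = 2(16.00) = 32.00 g/mol.
M(FeCl3) = 55.85 + 3(35.45) = 162.20 g/mol.
n(O2) = 376.9 / 32.00 = 11.778 mol.
Reaction (1): O2→Fe2O3 ratio 11:2 ⇒ n(Fe2O3) = 2.1415 mol.
Reaction (2): Fe2O3→Fe ratio 1:2 ⇒ n(Fe) = 4.2830 mol.
Reaction (3): Fe→FeCl3 ratio 2:2 ⇒ n(FeCl3) = 4.2830 mol.
Mass of FeCl3 = 4.2830 × 162.20 = 694.70 g.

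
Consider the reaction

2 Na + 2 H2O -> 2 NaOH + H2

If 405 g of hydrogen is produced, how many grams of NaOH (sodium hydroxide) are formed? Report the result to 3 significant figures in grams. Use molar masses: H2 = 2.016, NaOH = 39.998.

16100 g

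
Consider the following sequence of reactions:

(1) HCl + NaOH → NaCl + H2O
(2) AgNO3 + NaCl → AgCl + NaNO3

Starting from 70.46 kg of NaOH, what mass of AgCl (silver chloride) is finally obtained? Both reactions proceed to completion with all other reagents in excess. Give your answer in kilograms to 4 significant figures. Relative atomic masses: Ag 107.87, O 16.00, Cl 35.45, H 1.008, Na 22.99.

252.5 kg

M(NaOH) = 22.99 + 16.00 + 1.008 = 39.998 g/mol.
M(AgCl) = 107.87 + 35.45 = 143.32 g/mol.
70.46 kg = 70460 g.
n(NaOH) = 70460 / 39.998 = 1761.6 mol.
Step 1 gives a 1:1 ratio of NaOH to NaCl, so n(NaCl) = 1761.6 mol.
In step 2 the NaCl:AgCl ratio is 1:1, so n(AgCl) = 1761.6 mol.
Mass of AgCl = 1761.6 × 143.32 = 252470 g = 252.5 kg.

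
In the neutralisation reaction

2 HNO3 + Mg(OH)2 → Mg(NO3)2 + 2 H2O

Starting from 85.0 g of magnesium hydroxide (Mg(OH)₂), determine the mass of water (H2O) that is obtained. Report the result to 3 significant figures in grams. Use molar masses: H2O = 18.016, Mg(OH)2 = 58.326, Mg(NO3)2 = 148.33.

52.5 g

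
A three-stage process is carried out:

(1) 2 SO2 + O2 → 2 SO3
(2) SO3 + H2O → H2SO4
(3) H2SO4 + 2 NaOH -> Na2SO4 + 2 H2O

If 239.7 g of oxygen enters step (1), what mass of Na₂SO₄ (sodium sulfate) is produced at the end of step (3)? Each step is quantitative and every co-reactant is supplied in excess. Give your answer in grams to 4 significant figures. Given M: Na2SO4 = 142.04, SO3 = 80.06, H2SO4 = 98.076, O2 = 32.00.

2128 g

n(O2) = 239.7 / 32.00 = 7.4906 mol.
Reaction (1): O2→SO3 ratio 1:2 ⇒ n(SO3) = 14.981 mol.
Reaction (2): SO3→H2SO4 ratio 1:1 ⇒ n(H2SO4) = 14.981 mol.
Reaction (3): H2SO4→Na2SO4 ratio 1:1 ⇒ n(Na2SO4) = 14.981 mol.
Mass of Na2SO4 = 14.981 × 142.04 = 2127.9 g.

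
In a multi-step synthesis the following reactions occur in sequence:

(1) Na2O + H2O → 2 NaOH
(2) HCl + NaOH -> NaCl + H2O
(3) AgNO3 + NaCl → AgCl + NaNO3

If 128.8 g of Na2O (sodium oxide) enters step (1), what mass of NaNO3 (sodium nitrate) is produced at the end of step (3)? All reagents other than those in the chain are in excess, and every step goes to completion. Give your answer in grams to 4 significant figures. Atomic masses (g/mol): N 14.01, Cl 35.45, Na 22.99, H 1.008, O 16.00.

M(Na2O) = 2(22.99) + 16.00 = 61.98 g/mol.
M(NaNO3) = 22.99 + 14.01 + 3(16.00) = 85.00 g/mol.
n(Na2O) = 128.8 / 61.98 = 2.0781 mol.
Reaction (1): Na2O→NaOH ratio 1:2 ⇒ n(NaOH) = 4.1562 mol.
Reaction (2): NaOH→NaCl ratio 1:1 ⇒ n(NaCl) = 4.1562 mol.
Reaction (3): NaCl→NaNO3 ratio 1:1 ⇒ n(NaNO3) = 4.1562 mol.
Mass of NaNO3 = 4.1562 × 85.00 = 353.28 g.

353.3 g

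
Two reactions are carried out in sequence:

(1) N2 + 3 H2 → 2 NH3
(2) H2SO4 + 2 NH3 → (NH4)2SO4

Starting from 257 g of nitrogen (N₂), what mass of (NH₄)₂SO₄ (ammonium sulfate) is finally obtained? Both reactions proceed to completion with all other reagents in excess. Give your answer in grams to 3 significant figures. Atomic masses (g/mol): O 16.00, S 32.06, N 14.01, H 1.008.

M(N2) = 2(14.01) = 28.02 g/mol.
M((NH4)2SO4) = 2(14.01) + 8(1.008) + 32.06 + 4(16.00) = 132.144 g/mol.
n(N2) = 257.0 / 28.02 = 9.172 mol.
Step 1 gives a 1:2 ratio of N2 to NH3, so n(NH3) = 18.34 mol.
In step 2 the NH3:(NH4)2SO4 ratio is 2:1, so n((NH4)2SO4) = 9.172 mol.
Mass of (NH4)2SO4 = 9.172 × 132.144 = 1212 g.

1210 g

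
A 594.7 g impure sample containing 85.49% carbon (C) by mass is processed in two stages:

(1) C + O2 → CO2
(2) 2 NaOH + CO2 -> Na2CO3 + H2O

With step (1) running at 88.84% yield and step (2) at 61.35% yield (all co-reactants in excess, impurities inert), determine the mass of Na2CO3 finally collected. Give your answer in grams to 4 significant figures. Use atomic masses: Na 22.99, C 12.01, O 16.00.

2445 g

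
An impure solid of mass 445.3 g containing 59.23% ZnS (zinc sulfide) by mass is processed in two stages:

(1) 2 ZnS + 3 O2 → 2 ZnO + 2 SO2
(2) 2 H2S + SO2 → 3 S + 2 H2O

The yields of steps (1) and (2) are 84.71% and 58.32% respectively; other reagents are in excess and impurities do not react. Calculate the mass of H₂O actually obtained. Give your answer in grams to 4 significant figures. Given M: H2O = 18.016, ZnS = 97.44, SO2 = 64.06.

Pure ZnS = 445.3 × 0.5923 = 263.75 g.
n(ZnS) = 263.75 / 97.44 = 2.7068 mol.
Step 1 (ZnS:SO2 = 2:2): theoretical n(SO2) = 2.7068 mol; at 84.71% yield, n(SO2) = 2.2929 mol.
Step 2 (SO2:H2O = 1:2): theoretical n(H2O) = 4.5859 mol, so theoretical mass = 4.5859 × 18.016 = 82.619 g.
At 58.32% yield, actual mass of H2O = 82.619 × 0.5832 = 48.183 g.

48.18 g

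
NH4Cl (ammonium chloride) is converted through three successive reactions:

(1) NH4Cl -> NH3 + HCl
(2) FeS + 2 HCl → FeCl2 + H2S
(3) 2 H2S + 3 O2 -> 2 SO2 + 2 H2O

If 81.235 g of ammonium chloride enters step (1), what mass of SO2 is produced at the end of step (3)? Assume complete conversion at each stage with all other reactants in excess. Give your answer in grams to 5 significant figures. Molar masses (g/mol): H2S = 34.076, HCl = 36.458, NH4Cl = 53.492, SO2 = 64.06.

48.642 g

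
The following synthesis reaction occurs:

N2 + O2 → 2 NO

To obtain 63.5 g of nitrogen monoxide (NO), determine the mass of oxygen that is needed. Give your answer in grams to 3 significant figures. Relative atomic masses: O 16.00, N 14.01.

33.9 g

M(NO) = 14.01 + 16.00 = 30.01 g/mol.
M(O2) = 2(16.00) = 32.00 g/mol.
n(NO) = 63.50 g / 30.01 g/mol = 2.116 mol.
From the equation the NO:O2 mole ratio is 2:1, so n(O2) = 2.116 × 1/2 = 1.058 mol.
Mass of O2 = 1.058 mol × 32.00 g/mol = 33.86 g.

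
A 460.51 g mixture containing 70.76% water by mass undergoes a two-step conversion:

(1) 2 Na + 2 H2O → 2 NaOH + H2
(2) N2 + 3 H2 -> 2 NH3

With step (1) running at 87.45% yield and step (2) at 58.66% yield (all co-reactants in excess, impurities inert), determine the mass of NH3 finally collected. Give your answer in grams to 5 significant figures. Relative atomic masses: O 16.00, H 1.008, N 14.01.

Pure H2O = 460.51 × 0.7076 = 325.857 g.
M(H2O) = 2(1.008) + 16.00 = 18.016 g/mol.
M(NH3) = 14.01 + 3(1.008) = 17.034 g/mol.
n(H2O) = 325.857 / 18.016 = 18.0871 mol.
Step 1 (H2O:H2 = 2:1): theoretical n(H2) = 9.04354 mol; at 87.45% yield, n(H2) = 7.90858 mol.
Step 2 (H2:NH3 = 3:2): theoretical n(NH3) = 5.27238 mol, so theoretical mass = 5.27238 × 17.034 = 89.8098 g.
At 58.66% yield, actual mass of NH3 = 89.8098 × 0.5866 = 52.6824 g.

52.682 g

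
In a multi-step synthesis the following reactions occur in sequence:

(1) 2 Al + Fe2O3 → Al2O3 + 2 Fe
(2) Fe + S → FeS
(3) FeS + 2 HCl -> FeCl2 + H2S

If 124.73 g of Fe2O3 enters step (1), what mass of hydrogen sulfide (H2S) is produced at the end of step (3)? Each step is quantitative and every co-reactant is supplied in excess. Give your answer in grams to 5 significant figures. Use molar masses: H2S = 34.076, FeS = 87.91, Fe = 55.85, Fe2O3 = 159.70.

53.229 g

n(Fe2O3) = 124.73 / 159.70 = 0.781027 mol.
Reaction (1): Fe2O3→Fe ratio 1:2 ⇒ n(Fe) = 1.56205 mol.
Reaction (2): Fe→FeS ratio 1:1 ⇒ n(FeS) = 1.56205 mol.
Reaction (3): FeS→H2S ratio 1:1 ⇒ n(H2S) = 1.56205 mol.
Mass of H2S = 1.56205 × 34.076 = 53.2285 g.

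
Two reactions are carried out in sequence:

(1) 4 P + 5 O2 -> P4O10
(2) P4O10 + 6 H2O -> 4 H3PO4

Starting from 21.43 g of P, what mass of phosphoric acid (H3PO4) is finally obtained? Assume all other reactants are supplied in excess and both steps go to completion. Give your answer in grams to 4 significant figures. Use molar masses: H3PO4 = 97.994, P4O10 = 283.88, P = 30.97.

n(P) = 21.430 / 30.97 = 0.69196 mol.
Step 1 gives a 4:1 ratio of P to P4O10, so n(P4O10) = 0.17299 mol.
In step 2 the P4O10:H3PO4 ratio is 1:4, so n(H3PO4) = 0.69196 mol.
Mass of H3PO4 = 0.69196 × 97.994 = 67.808 g.

67.81 g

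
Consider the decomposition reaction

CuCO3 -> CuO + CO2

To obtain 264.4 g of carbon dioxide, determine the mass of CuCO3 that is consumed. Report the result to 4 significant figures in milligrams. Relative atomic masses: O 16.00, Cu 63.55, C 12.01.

742300 mg

M(CO2) = 12.01 + 2(16.00) = 44.01 g/mol.
M(CuCO3) = 63.55 + 12.01 + 3(16.00) = 123.56 g/mol.
n(CO2) = 264.40 g / 44.01 g/mol = 6.0077 mol.
From the equation the CO2:CuCO3 mole ratio is 1:1, so n(CuCO3) = 6.0077 × 1/1 = 6.0077 mol.
Mass of CuCO3 = 6.0077 mol × 123.56 g/mol = 742.31 g.
Converting to mg: 742.31 g = 742300 mg.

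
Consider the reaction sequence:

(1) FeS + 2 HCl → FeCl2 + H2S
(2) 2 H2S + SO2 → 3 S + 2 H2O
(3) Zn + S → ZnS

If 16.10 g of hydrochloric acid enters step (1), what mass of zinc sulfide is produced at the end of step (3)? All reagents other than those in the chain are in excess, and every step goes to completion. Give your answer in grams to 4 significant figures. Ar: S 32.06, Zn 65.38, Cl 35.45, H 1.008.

M(HCl) = 1.008 + 35.45 = 36.458 g/mol.
M(ZnS) = 65.38 + 32.06 = 97.44 g/mol.
n(HCl) = 16.10 / 36.458 = 0.44160 mol.
Reaction (1): HCl→H2S ratio 2:1 ⇒ n(H2S) = 0.22080 mol.
Reaction (2): H2S→S ratio 2:3 ⇒ n(S) = 0.33120 mol.
Reaction (3): S→ZnS ratio 1:1 ⇒ n(ZnS) = 0.33120 mol.
Mass of ZnS = 0.33120 × 97.44 = 32.272 g.

32.27 g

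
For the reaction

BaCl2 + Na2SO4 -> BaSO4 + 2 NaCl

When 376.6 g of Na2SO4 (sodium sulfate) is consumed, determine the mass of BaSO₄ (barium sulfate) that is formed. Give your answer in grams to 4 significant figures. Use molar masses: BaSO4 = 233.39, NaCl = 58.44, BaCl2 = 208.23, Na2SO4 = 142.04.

618.8 g

n(Na2SO4) = 376.60 g / 142.04 g/mol = 2.6514 mol.
From the equation the Na2SO4:BaSO4 mole ratio is 1:1, so n(BaSO4) = 2.6514 × 1/1 = 2.6514 mol.
Mass of BaSO4 = 2.6514 mol × 233.39 g/mol = 618.80 g.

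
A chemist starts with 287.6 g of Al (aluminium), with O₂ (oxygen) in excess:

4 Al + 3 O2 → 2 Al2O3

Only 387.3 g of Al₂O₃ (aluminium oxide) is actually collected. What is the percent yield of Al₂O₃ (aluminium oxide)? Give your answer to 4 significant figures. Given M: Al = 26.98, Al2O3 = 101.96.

71.27 %

n(Al) = 287.60 g / 26.98 g/mol = 10.660 mol.
From the equation the Al:Al2O3 mole ratio is 4:2, so n(Al2O3) = 10.660 × 2/4 = 5.3299 mol.
Mass of Al2O3 = 5.3299 mol × 101.96 g/mol = 543.43 g.
This is the theoretical yield. Percent yield = 387.3 g / 543.43 g × 100% = 71.269%.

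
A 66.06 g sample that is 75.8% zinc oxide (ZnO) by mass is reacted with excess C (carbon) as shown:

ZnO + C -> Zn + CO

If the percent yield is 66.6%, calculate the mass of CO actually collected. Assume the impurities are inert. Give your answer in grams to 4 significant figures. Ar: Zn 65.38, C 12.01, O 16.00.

11.48 g

Pure ZnO available = 66.06 g × 0.758 = 50.073 g.
M(ZnO) = 65.38 + 16.00 = 81.38 g/mol.
M(CO) = 12.01 + 16.00 = 28.01 g/mol.
n(ZnO) = 50.073 g / 81.38 g/mol = 0.61530 mol.
From the equation the ZnO:CO mole ratio is 1:1, so n(CO) = 0.61530 × 1/1 = 0.61530 mol.
Mass of CO = 0.61530 mol × 28.01 g/mol = 17.235 g.
Actual mass collected = 17.235 g × 0.666 = 11.478 g.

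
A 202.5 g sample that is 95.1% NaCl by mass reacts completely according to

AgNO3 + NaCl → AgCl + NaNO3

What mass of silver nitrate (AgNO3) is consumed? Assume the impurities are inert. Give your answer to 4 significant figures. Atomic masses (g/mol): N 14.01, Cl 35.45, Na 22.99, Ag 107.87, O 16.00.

559.8 g

Mass of pure NaCl = 202.5 g × 0.951 = 192.58 g.
M(NaCl) = 22.99 + 35.45 = 58.44 g/mol.
M(AgNO3) = 107.87 + 14.01 + 3(16.00) = 169.88 g/mol.
n(NaCl) = 192.58 g / 58.44 g/mol = 3.2953 mol.
From the equation the NaCl:AgNO3 mole ratio is 1:1, so n(AgNO3) = 3.2953 × 1/1 = 3.2953 mol.
Mass of AgNO3 = 3.2953 mol × 169.88 g/mol = 559.81 g.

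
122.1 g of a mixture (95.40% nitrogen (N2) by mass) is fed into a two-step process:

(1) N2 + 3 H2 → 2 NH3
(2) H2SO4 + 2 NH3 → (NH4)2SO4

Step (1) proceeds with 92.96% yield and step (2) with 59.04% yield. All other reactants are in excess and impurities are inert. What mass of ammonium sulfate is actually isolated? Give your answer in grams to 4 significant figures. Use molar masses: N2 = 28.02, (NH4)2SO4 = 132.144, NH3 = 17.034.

301.5 g

Pure N2 = 122.1 × 0.9540 = 116.48 g.
n(N2) = 116.48 / 28.02 = 4.1572 mol.
Step 1 (N2:NH3 = 1:2): theoretical n(NH3) = 8.3143 mol; at 92.96% yield, n(NH3) = 7.7290 mol.
Step 2 (NH3:(NH4)2SO4 = 2:1): theoretical n((NH4)2SO4) = 3.8645 mol, so theoretical mass = 3.8645 × 132.144 = 510.67 g.
At 59.04% yield, actual mass of (NH4)2SO4 = 510.67 × 0.5904 = 301.50 g.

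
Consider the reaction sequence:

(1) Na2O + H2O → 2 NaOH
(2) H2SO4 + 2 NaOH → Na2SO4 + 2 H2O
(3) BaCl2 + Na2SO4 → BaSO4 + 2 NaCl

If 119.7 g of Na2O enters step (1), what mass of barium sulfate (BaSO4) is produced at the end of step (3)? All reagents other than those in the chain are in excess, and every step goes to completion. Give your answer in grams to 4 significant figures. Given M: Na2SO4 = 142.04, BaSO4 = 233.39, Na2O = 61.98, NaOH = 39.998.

450.7 g

n(Na2O) = 119.7 / 61.98 = 1.9313 mol.
Reaction (1): Na2O→NaOH ratio 1:2 ⇒ n(NaOH) = 3.8625 mol.
Reaction (2): NaOH→Na2SO4 ratio 2:1 ⇒ n(Na2SO4) = 1.9313 mol.
Reaction (3): Na2SO4→BaSO4 ratio 1:1 ⇒ n(BaSO4) = 1.9313 mol.
Mass of BaSO4 = 1.9313 × 233.39 = 450.74 g.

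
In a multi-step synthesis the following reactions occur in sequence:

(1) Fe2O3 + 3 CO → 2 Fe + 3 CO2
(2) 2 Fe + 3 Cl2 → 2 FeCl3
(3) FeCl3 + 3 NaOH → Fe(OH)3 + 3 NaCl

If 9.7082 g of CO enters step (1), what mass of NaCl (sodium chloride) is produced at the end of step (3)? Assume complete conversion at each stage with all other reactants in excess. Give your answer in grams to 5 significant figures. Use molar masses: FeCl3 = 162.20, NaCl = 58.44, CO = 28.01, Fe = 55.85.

n(CO) = 9.7082 / 28.01 = 0.346598 mol.
Reaction (1): CO→Fe ratio 3:2 ⇒ n(Fe) = 0.231065 mol.
Reaction (2): Fe→FeCl3 ratio 2:2 ⇒ n(FeCl3) = 0.231065 mol.
Reaction (3): FeCl3→NaCl ratio 1:3 ⇒ n(NaCl) = 0.693195 mol.
Mass of NaCl = 0.693195 × 58.44 = 40.5103 g.

40.510 g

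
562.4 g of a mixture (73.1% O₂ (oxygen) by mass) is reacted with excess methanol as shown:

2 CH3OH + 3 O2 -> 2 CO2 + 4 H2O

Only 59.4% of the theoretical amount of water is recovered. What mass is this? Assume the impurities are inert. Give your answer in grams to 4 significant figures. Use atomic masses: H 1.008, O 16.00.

183.3 g

Pure O2 available = 562.4 g × 0.731 = 411.11 g.
M(O2) = 2(16.00) = 32.00 g/mol.
M(H2O) = 2(1.008) + 16.00 = 18.016 g/mol.
n(O2) = 411.11 g / 32.00 g/mol = 12.847 mol.
From the equation the O2:H2O mole ratio is 3:4, so n(H2O) = 12.847 × 4/3 = 17.130 mol.
Mass of H2O = 17.130 mol × 18.016 g/mol = 308.61 g.
Actual mass collected = 308.61 g × 0.594 = 183.31 g.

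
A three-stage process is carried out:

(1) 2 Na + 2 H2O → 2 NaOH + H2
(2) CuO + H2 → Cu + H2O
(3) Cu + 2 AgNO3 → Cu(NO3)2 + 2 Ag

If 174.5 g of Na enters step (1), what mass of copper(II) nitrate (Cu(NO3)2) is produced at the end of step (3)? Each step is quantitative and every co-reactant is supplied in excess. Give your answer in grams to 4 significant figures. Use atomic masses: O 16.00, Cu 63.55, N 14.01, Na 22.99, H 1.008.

711.9 g

M(Na) = 22.99 g/mol.
M(Cu(NO3)2) = 63.55 + 2(14.01) + 6(16.00) = 187.57 g/mol.
n(Na) = 174.5 / 22.99 = 7.5903 mol.
Reaction (1): Na→H2 ratio 2:1 ⇒ n(H2) = 3.7951 mol.
Reaction (2): H2→Cu ratio 1:1 ⇒ n(Cu) = 3.7951 mol.
Reaction (3): Cu→Cu(NO3)2 ratio 1:1 ⇒ n(Cu(NO3)2) = 3.7951 mol.
Mass of Cu(NO3)2 = 3.7951 × 187.57 = 711.85 g.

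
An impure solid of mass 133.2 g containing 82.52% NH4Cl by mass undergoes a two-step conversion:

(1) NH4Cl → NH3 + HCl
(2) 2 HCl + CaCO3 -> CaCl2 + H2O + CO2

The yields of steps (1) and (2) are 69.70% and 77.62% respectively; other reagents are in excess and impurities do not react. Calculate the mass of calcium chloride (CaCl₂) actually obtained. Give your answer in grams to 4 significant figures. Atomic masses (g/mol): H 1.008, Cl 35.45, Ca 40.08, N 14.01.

Pure NH4Cl = 133.2 × 0.8252 = 109.92 g.
M(NH4Cl) = 14.01 + 4(1.008) + 35.45 = 53.492 g/mol.
M(CaCl2) = 40.08 + 2(35.45) = 110.98 g/mol.
n(NH4Cl) = 109.92 / 53.492 = 2.0548 mol.
Step 1 (NH4Cl:HCl = 1:1): theoretical n(HCl) = 2.0548 mol; at 69.70% yield, n(HCl) = 1.4322 mol.
Step 2 (HCl:CaCl2 = 2:1): theoretical n(CaCl2) = 0.71611 mol, so theoretical mass = 0.71611 × 110.98 = 79.473 g.
At 77.62% yield, actual mass of CaCl2 = 79.473 × 0.7762 = 61.687 g.

61.69 g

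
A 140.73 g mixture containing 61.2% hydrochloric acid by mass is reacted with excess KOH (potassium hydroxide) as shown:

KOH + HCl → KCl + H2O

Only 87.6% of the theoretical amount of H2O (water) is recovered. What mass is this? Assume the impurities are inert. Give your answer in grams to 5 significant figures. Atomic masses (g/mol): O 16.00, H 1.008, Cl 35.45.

37.283 g

Pure HCl available = 140.73 g × 0.612 = 86.1268 g.
M(HCl) = 1.008 + 35.45 = 36.458 g/mol.
M(H2O) = 2(1.008) + 16.00 = 18.016 g/mol.
n(HCl) = 86.1268 g / 36.458 g/mol = 2.36236 mol.
From the equation the HCl:H2O mole ratio is 1:1, so n(H2O) = 2.36236 × 1/1 = 2.36236 mol.
Mass of H2O = 2.36236 mol × 18.016 g/mol = 42.5602 g.
Actual mass collected = 42.5602 g × 0.876 = 37.2827 g.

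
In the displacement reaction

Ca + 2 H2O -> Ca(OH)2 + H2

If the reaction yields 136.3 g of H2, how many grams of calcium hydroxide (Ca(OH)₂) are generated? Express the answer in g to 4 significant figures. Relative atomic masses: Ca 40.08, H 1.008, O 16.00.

5010 g

M(H2) = 2(1.008) = 2.016 g/mol.
M(Ca(OH)2) = 40.08 + 2(16.00) + 2(1.008) = 74.096 g/mol.
n(H2) = 136.30 g / 2.016 g/mol = 67.609 mol.
From the equation the H2:Ca(OH)2 mole ratio is 1:1, so n(Ca(OH)2) = 67.609 × 1/1 = 67.609 mol.
Mass of Ca(OH)2 = 67.609 mol × 74.096 g/mol = 5009.6 g.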